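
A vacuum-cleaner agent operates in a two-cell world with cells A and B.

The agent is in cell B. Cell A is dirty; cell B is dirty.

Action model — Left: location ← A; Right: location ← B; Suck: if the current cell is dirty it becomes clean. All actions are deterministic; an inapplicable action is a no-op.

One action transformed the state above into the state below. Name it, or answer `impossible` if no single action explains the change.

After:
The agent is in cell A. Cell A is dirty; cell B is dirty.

Left

try  Left: (A; A:dirty, B:dirty)  ← match
try Right: (B; A:dirty, B:dirty)
try  Suck: (B; A:dirty, B:clean)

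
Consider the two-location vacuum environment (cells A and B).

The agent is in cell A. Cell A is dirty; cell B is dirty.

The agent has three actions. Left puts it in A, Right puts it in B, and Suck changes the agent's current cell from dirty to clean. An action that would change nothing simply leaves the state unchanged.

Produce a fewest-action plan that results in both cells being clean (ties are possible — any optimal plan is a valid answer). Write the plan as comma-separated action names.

Suck, Right, Suck

1) do Suck; now in A — A clean, B dirty
2) do Right; now in B — A clean, B dirty
3) do Suck; now in B — A clean, B clean
min 3: Suck A + move + Suck B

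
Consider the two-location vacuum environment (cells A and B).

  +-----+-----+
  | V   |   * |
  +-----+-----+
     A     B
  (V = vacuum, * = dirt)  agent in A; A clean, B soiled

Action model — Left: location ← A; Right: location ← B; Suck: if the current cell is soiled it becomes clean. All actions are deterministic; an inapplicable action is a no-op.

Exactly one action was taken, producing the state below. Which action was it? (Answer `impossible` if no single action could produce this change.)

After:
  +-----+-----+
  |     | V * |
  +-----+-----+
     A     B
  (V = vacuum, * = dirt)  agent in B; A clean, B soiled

Right

try  Left: (A; A:clean, B:soiled)
try Right: (B; A:clean, B:soiled)  ← match
try  Suck: (A; A:clean, B:soiled)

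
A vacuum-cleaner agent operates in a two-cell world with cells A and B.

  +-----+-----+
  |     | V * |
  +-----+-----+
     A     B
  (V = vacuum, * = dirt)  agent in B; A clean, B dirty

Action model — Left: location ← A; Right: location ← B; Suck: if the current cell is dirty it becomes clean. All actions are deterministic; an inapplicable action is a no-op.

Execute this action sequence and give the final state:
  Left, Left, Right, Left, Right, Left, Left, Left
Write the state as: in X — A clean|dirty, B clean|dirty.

in A — A clean, B dirty

step 1/8 (Left): in A — A clean, B dirty
step 2/8 (Left): in A — A clean, B dirty
step 3/8 (Right): in B — A clean, B dirty
step 4/8 (Left): in A — A clean, B dirty
step 5/8 (Right): in B — A clean, B dirty
step 6/8 (Left): in A — A clean, B dirty
step 7/8 (Left): in A — A clean, B dirty
step 8/8 (Left): in A — A clean, B dirty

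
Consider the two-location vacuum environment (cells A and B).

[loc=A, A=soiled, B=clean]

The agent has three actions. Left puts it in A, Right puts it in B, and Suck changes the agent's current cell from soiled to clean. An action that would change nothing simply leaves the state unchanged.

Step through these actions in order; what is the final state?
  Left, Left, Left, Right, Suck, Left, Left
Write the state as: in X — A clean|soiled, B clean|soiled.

1. Left → in A — A soiled, B clean
2. Left → in A — A soiled, B clean
3. Left → in A — A soiled, B clean
4. Right → in B — A soiled, B clean
5. Suck → in B — A soiled, B clean
6. Left → in A — A soiled, B clean
7. Left → in A — A soiled, B clean

in A — A soiled, B clean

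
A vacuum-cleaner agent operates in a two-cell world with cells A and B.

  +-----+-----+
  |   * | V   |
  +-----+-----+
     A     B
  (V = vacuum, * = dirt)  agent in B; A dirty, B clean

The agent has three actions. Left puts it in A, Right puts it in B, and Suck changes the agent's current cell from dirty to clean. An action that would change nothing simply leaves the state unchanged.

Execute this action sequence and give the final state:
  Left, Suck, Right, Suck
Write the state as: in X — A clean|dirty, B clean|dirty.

Left (#1): in A — A dirty, B clean
Suck (#2): in A — A clean, B clean
Right (#3): in B — A clean, B clean
Suck (#4): in B — A clean, B clean

in B — A clean, B clean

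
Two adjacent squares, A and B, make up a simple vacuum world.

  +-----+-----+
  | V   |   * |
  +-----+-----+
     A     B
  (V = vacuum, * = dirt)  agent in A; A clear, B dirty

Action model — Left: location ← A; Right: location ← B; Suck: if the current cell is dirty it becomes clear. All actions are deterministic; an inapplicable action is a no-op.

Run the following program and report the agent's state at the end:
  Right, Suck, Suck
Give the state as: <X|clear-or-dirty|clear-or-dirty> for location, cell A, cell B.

t=1 Right ⇒ <B|clear|dirty>
t=2 Suck ⇒ <B|clear|clear>
t=3 Suck ⇒ <B|clear|clear>

<B|clear|clear>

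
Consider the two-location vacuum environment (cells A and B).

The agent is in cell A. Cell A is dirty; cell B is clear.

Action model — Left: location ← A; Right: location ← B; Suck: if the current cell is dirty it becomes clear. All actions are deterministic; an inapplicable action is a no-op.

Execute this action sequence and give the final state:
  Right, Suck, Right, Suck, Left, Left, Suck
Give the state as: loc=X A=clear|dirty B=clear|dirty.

step 1/7 (Right): loc=B A=dirty B=clear
step 2/7 (Suck): loc=B A=dirty B=clear
step 3/7 (Right): loc=B A=dirty B=clear
step 4/7 (Suck): loc=B A=dirty B=clear
step 5/7 (Left): loc=A A=dirty B=clear
step 6/7 (Left): loc=A A=dirty B=clear
step 7/7 (Suck): loc=A A=clear B=clear

loc=A A=clear B=clear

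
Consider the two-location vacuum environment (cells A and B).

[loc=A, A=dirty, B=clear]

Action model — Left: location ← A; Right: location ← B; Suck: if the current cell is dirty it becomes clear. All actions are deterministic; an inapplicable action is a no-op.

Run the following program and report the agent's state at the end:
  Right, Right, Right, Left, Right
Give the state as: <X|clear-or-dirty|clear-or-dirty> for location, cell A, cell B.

1. Right → <B|dirty|clear>
2. Right → <B|dirty|clear>
3. Right → <B|dirty|clear>
4. Left → <A|dirty|clear>
5. Right → <B|dirty|clear>

<B|dirty|clear>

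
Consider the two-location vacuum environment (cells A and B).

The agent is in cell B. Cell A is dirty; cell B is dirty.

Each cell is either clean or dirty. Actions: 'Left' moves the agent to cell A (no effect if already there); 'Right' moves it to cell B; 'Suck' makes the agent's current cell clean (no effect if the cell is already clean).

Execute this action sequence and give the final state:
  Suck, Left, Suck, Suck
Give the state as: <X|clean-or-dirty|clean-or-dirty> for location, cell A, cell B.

<A|clean|clean>

[1] after Suck: <B|dirty|clean>
[2] after Left: <A|dirty|clean>
[3] after Suck: <A|clean|clean>
[4] after Suck: <A|clean|clean>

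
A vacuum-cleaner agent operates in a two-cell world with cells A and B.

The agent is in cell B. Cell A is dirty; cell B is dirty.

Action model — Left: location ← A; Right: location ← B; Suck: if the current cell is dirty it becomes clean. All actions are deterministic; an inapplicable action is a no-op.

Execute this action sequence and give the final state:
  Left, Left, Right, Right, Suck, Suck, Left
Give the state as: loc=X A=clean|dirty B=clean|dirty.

loc=A A=dirty B=clean

Left (#1): loc=A A=dirty B=dirty
Left (#2): loc=A A=dirty B=dirty
Right (#3): loc=B A=dirty B=dirty
Right (#4): loc=B A=dirty B=dirty
Suck (#5): loc=B A=dirty B=clean
Suck (#6): loc=B A=dirty B=clean
Left (#7): loc=A A=dirty B=clean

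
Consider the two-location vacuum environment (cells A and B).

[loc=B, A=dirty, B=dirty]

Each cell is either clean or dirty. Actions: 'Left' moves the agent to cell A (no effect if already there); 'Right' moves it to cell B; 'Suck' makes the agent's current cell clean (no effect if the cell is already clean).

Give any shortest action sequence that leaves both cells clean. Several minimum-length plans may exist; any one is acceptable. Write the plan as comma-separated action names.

Suck (#1): in B — A dirty, B clean
Left (#2): in A — A dirty, B clean
Suck (#3): in A — A clean, B clean
min 3: Suck B + move + Suck A

Suck, Left, Suck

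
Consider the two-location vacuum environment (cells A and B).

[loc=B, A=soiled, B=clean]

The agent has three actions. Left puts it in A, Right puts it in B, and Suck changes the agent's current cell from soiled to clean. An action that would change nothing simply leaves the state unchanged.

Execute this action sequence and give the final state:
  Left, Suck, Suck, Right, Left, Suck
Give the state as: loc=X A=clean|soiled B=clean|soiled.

1) do Left; now loc=A A=soiled B=clean
2) do Suck; now loc=A A=clean B=clean
3) do Suck; now loc=A A=clean B=clean
4) do Right; now loc=B A=clean B=clean
5) do Left; now loc=A A=clean B=clean
6) do Suck; now loc=A A=clean B=clean

loc=A A=clean B=clean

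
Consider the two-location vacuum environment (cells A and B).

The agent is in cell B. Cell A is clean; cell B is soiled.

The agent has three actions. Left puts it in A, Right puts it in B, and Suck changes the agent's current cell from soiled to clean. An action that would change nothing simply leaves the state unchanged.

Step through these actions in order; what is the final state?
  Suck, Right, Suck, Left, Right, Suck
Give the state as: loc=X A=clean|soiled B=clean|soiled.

[1] after Suck: loc=B A=clean B=clean
[2] after Right: loc=B A=clean B=clean
[3] after Suck: loc=B A=clean B=clean
[4] after Left: loc=A A=clean B=clean
[5] after Right: loc=B A=clean B=clean
[6] after Suck: loc=B A=clean B=clean

loc=B A=clean B=clean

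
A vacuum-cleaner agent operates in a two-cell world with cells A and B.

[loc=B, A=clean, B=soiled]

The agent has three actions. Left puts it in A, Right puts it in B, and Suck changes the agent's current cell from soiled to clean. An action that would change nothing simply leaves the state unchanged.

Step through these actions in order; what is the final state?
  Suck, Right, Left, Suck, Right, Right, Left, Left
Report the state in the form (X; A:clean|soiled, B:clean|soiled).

1. Suck → (B; A:clean, B:clean)
2. Right → (B; A:clean, B:clean)
3. Left → (A; A:clean, B:clean)
4. Suck → (A; A:clean, B:clean)
5. Right → (B; A:clean, B:clean)
6. Right → (B; A:clean, B:clean)
7. Left → (A; A:clean, B:clean)
8. Left → (A; A:clean, B:clean)

(A; A:clean, B:clean)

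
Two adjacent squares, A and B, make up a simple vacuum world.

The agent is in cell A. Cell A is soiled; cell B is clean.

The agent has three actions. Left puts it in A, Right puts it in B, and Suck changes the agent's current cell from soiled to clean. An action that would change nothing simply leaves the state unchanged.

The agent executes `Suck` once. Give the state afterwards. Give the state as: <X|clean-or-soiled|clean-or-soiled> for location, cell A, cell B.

<A|clean|clean>

start: <A|soiled|clean>
t=1 Suck ⇒ <A|clean|clean>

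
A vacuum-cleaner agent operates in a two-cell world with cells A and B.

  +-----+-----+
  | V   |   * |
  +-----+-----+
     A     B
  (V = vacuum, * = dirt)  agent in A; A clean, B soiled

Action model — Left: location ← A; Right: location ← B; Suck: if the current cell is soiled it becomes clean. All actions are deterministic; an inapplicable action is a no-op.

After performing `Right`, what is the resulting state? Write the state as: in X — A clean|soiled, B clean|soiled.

in B — A clean, B soiled

start: in A — A clean, B soiled
1) do Right; now in B — A clean, B soiled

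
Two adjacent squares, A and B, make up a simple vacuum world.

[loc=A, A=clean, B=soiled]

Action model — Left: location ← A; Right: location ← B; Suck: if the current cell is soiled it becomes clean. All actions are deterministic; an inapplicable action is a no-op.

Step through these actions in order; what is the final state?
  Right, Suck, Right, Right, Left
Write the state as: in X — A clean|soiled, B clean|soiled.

1. Right → in B — A clean, B soiled
2. Suck → in B — A clean, B clean
3. Right → in B — A clean, B clean
4. Right → in B — A clean, B clean
5. Left → in A — A clean, B clean

in A — A clean, B clean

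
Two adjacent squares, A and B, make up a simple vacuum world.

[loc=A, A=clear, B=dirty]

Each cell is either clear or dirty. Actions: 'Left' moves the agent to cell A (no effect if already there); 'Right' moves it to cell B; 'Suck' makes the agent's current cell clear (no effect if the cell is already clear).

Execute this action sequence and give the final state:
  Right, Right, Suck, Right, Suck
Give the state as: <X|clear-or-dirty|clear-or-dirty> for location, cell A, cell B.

<B|clear|clear>

[1] after Right: <B|clear|dirty>
[2] after Right: <B|clear|dirty>
[3] after Suck: <B|clear|clear>
[4] after Right: <B|clear|clear>
[5] after Suck: <B|clear|clear>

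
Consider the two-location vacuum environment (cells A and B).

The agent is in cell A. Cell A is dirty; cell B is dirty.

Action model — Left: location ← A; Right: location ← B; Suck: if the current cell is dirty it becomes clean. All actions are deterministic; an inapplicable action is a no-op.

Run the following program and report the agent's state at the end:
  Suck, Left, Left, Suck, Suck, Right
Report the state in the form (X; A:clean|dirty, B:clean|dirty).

1. Suck → (A; A:clean, B:dirty)
2. Left → (A; A:clean, B:dirty)
3. Left → (A; A:clean, B:dirty)
4. Suck → (A; A:clean, B:dirty)
5. Suck → (A; A:clean, B:dirty)
6. Right → (B; A:clean, B:dirty)

(B; A:clean, B:dirty)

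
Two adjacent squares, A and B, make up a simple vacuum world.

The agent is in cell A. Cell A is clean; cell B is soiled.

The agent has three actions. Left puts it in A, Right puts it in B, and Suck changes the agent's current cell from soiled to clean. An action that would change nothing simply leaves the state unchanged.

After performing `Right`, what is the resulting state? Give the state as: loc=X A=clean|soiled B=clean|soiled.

start: loc=A A=clean B=soiled
1. Right → loc=B A=clean B=soiled

loc=B A=clean B=soiled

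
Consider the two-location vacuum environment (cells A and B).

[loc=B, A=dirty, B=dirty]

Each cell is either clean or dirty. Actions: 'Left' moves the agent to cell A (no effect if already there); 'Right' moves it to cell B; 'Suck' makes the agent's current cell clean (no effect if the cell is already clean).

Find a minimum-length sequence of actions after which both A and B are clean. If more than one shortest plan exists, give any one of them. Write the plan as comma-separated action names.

1) do Suck; now (B; A:dirty, B:clean)
2) do Left; now (A; A:dirty, B:clean)
3) do Suck; now (A; A:clean, B:clean)
min 3: Suck B + move + Suck A

Suck, Left, Suck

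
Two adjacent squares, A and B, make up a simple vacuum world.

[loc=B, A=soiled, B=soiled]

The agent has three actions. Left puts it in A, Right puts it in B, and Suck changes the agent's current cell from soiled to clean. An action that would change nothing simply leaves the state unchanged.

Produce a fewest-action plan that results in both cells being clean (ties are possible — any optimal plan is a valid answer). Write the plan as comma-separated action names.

Suck, Left, Suck

[1] after Suck: in B — A soiled, B clean
[2] after Left: in A — A soiled, B clean
[3] after Suck: in A — A clean, B clean
min 3: Suck B + move + Suck A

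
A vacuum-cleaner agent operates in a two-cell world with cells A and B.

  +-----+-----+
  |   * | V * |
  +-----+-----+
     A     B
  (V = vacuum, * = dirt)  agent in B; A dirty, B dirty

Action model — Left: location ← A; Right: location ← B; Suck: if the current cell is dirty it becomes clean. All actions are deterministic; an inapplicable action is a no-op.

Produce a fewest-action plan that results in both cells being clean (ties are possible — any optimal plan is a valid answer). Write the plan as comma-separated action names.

Suck (#1): (B; A:dirty, B:clean)
Left (#2): (A; A:dirty, B:clean)
Suck (#3): (A; A:clean, B:clean)
min 3: Suck B + move + Suck A

Suck, Left, Suck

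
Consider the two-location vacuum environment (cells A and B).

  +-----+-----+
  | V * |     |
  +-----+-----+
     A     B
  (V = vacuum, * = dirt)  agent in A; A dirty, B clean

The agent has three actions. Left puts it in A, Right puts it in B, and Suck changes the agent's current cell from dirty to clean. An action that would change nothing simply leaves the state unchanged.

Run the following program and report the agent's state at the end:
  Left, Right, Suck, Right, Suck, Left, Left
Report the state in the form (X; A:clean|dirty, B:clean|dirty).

(A; A:dirty, B:clean)

[1] after Left: (A; A:dirty, B:clean)
[2] after Right: (B; A:dirty, B:clean)
[3] after Suck: (B; A:dirty, B:clean)
[4] after Right: (B; A:dirty, B:clean)
[5] after Suck: (B; A:dirty, B:clean)
[6] after Left: (A; A:dirty, B:clean)
[7] after Left: (A; A:dirty, B:clean)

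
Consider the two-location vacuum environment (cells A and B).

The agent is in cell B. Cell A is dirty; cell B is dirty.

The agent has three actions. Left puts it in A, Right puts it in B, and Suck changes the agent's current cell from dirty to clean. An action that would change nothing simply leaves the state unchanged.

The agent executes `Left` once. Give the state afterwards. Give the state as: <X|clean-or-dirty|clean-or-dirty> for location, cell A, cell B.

<A|dirty|dirty>

start: <B|dirty|dirty>
step 1/1 (Left): <A|dirty|dirty>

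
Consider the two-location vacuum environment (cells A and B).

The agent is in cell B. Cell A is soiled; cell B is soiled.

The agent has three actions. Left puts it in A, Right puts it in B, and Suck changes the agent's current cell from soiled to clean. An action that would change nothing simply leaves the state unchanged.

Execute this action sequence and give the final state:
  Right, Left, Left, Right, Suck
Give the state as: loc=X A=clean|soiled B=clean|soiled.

loc=B A=soiled B=clean

step 1/5 (Right): loc=B A=soiled B=soiled
step 2/5 (Left): loc=A A=soiled B=soiled
step 3/5 (Left): loc=A A=soiled B=soiled
step 4/5 (Right): loc=B A=soiled B=soiled
step 5/5 (Suck): loc=B A=soiled B=clean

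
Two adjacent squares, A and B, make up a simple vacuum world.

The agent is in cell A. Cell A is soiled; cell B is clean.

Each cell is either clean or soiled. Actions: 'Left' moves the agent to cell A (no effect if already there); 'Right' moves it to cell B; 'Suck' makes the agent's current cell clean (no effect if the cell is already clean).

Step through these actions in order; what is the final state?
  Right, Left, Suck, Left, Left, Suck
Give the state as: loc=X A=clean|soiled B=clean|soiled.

1) do Right; now loc=B A=soiled B=clean
2) do Left; now loc=A A=soiled B=clean
3) do Suck; now loc=A A=clean B=clean
4) do Left; now loc=A A=clean B=clean
5) do Left; now loc=A A=clean B=clean
6) do Suck; now loc=A A=clean B=clean

loc=A A=clean B=clean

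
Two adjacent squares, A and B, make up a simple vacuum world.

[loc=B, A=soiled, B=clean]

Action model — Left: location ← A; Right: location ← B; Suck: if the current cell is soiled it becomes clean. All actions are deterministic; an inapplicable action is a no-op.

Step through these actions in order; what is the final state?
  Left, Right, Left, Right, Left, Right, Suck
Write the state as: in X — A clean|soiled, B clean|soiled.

in B — A soiled, B clean

step 1/7 (Left): in A — A soiled, B clean
step 2/7 (Right): in B — A soiled, B clean
step 3/7 (Left): in A — A soiled, B clean
step 4/7 (Right): in B — A soiled, B clean
step 5/7 (Left): in A — A soiled, B clean
step 6/7 (Right): in B — A soiled, B clean
step 7/7 (Suck): in B — A soiled, B clean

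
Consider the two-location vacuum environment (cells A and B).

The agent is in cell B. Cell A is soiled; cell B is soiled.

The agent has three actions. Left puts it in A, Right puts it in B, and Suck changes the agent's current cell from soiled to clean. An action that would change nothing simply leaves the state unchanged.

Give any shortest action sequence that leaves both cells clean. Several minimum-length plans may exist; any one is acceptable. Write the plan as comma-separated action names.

Suck, Left, Suck

1) do Suck; now in B — A soiled, B clean
2) do Left; now in A — A soiled, B clean
3) do Suck; now in A — A clean, B clean
min 3: Suck B + move + Suck A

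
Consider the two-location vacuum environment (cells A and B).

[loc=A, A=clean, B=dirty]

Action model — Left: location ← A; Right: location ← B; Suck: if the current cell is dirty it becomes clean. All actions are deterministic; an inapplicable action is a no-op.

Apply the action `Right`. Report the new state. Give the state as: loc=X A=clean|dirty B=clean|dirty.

start: loc=A A=clean B=dirty
1. Right → loc=B A=clean B=dirty

loc=B A=clean B=dirty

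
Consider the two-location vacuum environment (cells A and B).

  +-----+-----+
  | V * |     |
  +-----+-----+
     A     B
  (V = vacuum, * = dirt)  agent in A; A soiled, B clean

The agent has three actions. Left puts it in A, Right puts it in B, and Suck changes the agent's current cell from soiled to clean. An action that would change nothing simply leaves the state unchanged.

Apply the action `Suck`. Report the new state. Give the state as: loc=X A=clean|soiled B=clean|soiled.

loc=A A=clean B=clean

start: loc=A A=soiled B=clean
1) do Suck; now loc=A A=clean B=clean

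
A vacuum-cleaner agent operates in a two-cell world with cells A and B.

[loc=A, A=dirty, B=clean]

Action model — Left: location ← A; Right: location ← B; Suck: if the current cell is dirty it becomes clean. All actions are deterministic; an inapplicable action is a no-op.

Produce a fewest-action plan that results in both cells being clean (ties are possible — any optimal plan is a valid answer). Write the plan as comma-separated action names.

Suck (#1): loc=A A=clean B=clean
min 1: A is dirty, one Suck

Suck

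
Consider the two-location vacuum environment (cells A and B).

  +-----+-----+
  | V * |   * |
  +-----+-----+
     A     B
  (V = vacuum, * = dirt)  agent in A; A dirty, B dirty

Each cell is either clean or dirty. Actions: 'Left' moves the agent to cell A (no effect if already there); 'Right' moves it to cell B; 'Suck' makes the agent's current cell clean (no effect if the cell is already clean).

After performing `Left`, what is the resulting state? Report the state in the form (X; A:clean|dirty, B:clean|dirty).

start: (A; A:dirty, B:dirty)
step 1/1 (Left): (A; A:dirty, B:dirty)

(A; A:dirty, B:dirty)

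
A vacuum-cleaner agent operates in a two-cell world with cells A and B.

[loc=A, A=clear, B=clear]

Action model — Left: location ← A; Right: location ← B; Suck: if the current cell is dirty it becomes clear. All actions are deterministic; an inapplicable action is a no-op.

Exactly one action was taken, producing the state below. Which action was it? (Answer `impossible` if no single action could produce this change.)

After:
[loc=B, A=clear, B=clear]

Right

try  Left: in A — A clear, B clear
try Right: in B — A clear, B clear  ← match
try  Suck: in A — A clear, B clear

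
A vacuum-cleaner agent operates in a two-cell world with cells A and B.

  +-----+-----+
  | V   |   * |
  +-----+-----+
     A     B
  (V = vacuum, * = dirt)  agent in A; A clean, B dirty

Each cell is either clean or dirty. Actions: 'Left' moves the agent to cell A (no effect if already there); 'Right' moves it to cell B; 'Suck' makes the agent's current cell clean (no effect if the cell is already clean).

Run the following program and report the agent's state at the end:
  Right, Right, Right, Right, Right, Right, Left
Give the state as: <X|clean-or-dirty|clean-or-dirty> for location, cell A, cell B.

<A|clean|dirty>

t=1 Right ⇒ <B|clean|dirty>
t=2 Right ⇒ <B|clean|dirty>
t=3 Right ⇒ <B|clean|dirty>
t=4 Right ⇒ <B|clean|dirty>
t=5 Right ⇒ <B|clean|dirty>
t=6 Right ⇒ <B|clean|dirty>
t=7 Left ⇒ <A|clean|dirty>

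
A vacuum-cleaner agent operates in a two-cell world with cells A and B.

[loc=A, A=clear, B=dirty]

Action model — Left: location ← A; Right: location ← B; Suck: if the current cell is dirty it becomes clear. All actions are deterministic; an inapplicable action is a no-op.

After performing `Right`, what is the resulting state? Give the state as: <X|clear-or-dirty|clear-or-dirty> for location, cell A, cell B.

start: <A|clear|dirty>
1) do Right; now <B|clear|dirty>

<B|clear|dirty>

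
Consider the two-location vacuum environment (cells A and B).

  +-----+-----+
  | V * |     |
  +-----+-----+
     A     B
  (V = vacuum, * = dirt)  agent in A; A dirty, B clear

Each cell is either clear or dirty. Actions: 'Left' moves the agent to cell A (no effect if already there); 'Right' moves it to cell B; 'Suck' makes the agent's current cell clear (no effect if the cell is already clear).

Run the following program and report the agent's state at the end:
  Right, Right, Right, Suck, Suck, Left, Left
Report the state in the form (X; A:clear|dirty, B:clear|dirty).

[1] after Right: (B; A:dirty, B:clear)
[2] after Right: (B; A:dirty, B:clear)
[3] after Right: (B; A:dirty, B:clear)
[4] after Suck: (B; A:dirty, B:clear)
[5] after Suck: (B; A:dirty, B:clear)
[6] after Left: (A; A:dirty, B:clear)
[7] after Left: (A; A:dirty, B:clear)

(A; A:dirty, B:clear)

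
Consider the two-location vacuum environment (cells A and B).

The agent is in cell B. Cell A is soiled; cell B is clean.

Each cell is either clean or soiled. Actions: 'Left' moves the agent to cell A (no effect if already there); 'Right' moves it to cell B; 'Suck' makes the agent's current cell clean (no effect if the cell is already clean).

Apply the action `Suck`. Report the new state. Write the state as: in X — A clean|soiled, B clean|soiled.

in B — A soiled, B clean

start: in B — A soiled, B clean
t=1 Suck ⇒ in B — A soiled, B clean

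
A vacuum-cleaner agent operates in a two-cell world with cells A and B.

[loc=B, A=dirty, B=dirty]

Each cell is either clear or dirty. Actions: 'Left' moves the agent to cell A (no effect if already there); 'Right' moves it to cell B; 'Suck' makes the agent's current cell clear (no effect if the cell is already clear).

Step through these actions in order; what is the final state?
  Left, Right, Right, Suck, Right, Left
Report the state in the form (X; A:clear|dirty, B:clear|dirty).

(A; A:dirty, B:clear)

1. Left → (A; A:dirty, B:dirty)
2. Right → (B; A:dirty, B:dirty)
3. Right → (B; A:dirty, B:dirty)
4. Suck → (B; A:dirty, B:clear)
5. Right → (B; A:dirty, B:clear)
6. Left → (A; A:dirty, B:clear)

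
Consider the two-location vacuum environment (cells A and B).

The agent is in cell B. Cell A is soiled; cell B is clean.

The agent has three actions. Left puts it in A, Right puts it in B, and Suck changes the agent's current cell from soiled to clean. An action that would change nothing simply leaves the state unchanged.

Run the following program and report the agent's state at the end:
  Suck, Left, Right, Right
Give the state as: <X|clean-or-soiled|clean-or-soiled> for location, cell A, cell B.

<B|soiled|clean>

Suck (#1): <B|soiled|clean>
Left (#2): <A|soiled|clean>
Right (#3): <B|soiled|clean>
Right (#4): <B|soiled|clean>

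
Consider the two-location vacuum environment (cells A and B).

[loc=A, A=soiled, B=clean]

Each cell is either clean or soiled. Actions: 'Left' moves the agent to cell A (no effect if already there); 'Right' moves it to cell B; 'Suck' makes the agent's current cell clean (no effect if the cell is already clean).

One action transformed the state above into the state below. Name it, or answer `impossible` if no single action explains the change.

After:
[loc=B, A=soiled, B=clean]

try  Left: in A — A soiled, B clean
try Right: in B — A soiled, B clean  ← match
try  Suck: in A — A clean, B clean

Right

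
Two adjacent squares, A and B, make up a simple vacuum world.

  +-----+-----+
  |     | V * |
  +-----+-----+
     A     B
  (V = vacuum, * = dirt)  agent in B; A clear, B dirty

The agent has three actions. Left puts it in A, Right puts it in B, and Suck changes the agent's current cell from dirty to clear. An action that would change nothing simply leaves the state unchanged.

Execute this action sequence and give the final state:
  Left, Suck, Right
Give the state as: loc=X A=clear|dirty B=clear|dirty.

t=1 Left ⇒ loc=A A=clear B=dirty
t=2 Suck ⇒ loc=A A=clear B=dirty
t=3 Right ⇒ loc=B A=clear B=dirty

loc=B A=clear B=dirty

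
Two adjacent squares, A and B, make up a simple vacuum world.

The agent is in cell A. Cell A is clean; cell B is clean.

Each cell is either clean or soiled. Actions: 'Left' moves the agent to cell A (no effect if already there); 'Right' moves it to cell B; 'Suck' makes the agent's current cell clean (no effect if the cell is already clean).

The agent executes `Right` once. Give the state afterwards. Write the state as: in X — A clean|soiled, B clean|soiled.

start: in A — A clean, B clean
[1] after Right: in B — A clean, B clean

in B — A clean, B clean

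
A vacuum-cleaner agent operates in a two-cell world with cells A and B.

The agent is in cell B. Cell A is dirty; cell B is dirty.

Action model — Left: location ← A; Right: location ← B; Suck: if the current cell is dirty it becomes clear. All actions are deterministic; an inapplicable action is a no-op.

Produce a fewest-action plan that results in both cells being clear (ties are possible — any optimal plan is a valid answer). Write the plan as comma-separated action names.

Suck, Left, Suck

1) do Suck; now (B; A:dirty, B:clear)
2) do Left; now (A; A:dirty, B:clear)
3) do Suck; now (A; A:clear, B:clear)
min 3: Suck B + move + Suck A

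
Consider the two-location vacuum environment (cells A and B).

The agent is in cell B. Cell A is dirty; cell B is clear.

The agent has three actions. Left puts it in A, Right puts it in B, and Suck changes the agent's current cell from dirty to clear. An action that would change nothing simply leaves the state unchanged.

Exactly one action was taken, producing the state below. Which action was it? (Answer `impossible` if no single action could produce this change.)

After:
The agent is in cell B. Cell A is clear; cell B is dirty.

impossible

try  Left: <A|dirty|clear>
try Right: <B|dirty|clear>
try  Suck: <B|dirty|clear>
no single action produces the after-state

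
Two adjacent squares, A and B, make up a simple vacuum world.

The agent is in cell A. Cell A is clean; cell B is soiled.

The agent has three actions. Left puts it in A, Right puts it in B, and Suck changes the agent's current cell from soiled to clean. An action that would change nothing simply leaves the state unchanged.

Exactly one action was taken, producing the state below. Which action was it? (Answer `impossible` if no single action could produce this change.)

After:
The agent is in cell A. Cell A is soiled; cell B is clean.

try  Left: (A; A:clean, B:soiled)
try Right: (B; A:clean, B:soiled)
try  Suck: (A; A:clean, B:soiled)
no single action produces the after-state

impossible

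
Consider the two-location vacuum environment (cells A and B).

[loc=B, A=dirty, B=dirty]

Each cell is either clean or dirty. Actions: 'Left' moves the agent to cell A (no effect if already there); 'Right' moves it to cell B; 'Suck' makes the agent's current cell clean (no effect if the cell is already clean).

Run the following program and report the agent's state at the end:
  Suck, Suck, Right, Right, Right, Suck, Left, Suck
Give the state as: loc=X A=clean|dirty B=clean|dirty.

1. Suck → loc=B A=dirty B=clean
2. Suck → loc=B A=dirty B=clean
3. Right → loc=B A=dirty B=clean
4. Right → loc=B A=dirty B=clean
5. Right → loc=B A=dirty B=clean
6. Suck → loc=B A=dirty B=clean
7. Left → loc=A A=dirty B=clean
8. Suck → loc=A A=clean B=clean

loc=A A=clean B=clean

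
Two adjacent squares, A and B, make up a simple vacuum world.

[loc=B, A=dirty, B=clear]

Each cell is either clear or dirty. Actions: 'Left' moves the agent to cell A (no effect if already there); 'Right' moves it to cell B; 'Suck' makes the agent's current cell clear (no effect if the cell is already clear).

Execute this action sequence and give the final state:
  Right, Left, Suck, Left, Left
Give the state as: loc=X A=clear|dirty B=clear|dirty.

1. Right → loc=B A=dirty B=clear
2. Left → loc=A A=dirty B=clear
3. Suck → loc=A A=clear B=clear
4. Left → loc=A A=clear B=clear
5. Left → loc=A A=clear B=clear

loc=A A=clear B=clear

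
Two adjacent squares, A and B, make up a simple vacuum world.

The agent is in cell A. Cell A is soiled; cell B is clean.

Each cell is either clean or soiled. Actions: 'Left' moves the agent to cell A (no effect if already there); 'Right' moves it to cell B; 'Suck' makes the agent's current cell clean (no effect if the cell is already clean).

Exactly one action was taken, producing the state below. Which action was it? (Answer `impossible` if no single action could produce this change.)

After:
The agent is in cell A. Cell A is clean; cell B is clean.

try  Left: loc=A A=soiled B=clean
try Right: loc=B A=soiled B=clean
try  Suck: loc=A A=clean B=clean  ← match

Suck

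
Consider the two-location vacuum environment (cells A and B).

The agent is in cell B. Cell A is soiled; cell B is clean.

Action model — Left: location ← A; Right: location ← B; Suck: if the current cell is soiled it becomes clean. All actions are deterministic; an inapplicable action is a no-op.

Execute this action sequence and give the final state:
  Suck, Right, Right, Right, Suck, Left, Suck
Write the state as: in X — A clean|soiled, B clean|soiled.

[1] after Suck: in B — A soiled, B clean
[2] after Right: in B — A soiled, B clean
[3] after Right: in B — A soiled, B clean
[4] after Right: in B — A soiled, B clean
[5] after Suck: in B — A soiled, B clean
[6] after Left: in A — A soiled, B clean
[7] after Suck: in A — A clean, B clean

in A — A clean, B clean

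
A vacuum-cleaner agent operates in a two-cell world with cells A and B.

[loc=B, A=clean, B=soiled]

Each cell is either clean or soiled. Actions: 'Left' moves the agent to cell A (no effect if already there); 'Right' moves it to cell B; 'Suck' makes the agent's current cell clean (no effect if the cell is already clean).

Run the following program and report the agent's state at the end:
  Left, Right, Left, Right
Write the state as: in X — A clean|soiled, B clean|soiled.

step 1/4 (Left): in A — A clean, B soiled
step 2/4 (Right): in B — A clean, B soiled
step 3/4 (Left): in A — A clean, B soiled
step 4/4 (Right): in B — A clean, B soiled

in B — A clean, B soiled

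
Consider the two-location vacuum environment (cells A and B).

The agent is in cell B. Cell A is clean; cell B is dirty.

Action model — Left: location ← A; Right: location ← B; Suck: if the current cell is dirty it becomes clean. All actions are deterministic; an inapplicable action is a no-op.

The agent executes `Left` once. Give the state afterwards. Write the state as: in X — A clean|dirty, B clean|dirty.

in A — A clean, B dirty

start: in B — A clean, B dirty
1) do Left; now in A — A clean, B dirty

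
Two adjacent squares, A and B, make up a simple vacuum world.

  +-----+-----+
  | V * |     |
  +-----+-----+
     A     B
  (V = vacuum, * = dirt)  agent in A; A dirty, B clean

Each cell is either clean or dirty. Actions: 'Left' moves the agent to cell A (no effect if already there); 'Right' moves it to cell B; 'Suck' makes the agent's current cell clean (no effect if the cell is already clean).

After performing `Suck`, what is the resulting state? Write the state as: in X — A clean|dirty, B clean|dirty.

start: in A — A dirty, B clean
Suck (#1): in A — A clean, B clean

in A — A clean, B clean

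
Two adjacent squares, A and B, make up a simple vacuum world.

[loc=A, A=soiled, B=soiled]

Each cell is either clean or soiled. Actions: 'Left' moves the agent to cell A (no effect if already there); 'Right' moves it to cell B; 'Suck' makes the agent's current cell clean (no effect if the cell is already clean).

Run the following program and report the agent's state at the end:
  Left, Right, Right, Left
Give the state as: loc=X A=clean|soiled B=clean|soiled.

loc=A A=soiled B=soiled

Left (#1): loc=A A=soiled B=soiled
Right (#2): loc=B A=soiled B=soiled
Right (#3): loc=B A=soiled B=soiled
Left (#4): loc=A A=soiled B=soiled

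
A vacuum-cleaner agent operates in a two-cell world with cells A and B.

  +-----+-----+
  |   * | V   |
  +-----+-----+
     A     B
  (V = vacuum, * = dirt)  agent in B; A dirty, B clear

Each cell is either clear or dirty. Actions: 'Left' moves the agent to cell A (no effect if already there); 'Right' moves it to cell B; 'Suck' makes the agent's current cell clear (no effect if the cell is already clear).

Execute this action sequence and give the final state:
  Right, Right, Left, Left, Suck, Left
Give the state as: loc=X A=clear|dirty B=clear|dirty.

loc=A A=clear B=clear

Right (#1): loc=B A=dirty B=clear
Right (#2): loc=B A=dirty B=clear
Left (#3): loc=A A=dirty B=clear
Left (#4): loc=A A=dirty B=clear
Suck (#5): loc=A A=clear B=clear
Left (#6): loc=A A=clear B=clear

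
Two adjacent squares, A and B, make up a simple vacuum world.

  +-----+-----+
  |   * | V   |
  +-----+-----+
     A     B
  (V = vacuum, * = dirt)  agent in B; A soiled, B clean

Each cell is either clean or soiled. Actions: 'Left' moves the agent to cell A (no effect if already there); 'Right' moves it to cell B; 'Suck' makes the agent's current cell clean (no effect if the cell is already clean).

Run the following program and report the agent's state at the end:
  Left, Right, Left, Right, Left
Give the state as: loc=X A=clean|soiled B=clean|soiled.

loc=A A=soiled B=clean

Left (#1): loc=A A=soiled B=clean
Right (#2): loc=B A=soiled B=clean
Left (#3): loc=A A=soiled B=clean
Right (#4): loc=B A=soiled B=clean
Left (#5): loc=A A=soiled B=clean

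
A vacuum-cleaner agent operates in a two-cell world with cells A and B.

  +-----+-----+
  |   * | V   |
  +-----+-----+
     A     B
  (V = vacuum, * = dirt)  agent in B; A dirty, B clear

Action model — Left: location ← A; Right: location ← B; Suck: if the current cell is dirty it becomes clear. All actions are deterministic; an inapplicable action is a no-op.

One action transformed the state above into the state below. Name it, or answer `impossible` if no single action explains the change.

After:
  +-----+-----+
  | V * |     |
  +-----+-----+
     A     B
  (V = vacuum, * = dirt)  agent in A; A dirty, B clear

Left

try  Left: in A — A dirty, B clear  ← match
try Right: in B — A dirty, B clear
try  Suck: in B — A dirty, B clear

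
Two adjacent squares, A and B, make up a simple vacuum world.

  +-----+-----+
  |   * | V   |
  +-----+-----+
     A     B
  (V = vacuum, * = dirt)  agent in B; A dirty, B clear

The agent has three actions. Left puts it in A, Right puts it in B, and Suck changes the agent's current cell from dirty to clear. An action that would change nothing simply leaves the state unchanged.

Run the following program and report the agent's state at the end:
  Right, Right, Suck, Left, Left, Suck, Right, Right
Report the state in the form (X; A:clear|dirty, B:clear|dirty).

(B; A:clear, B:clear)

Right (#1): (B; A:dirty, B:clear)
Right (#2): (B; A:dirty, B:clear)
Suck (#3): (B; A:dirty, B:clear)
Left (#4): (A; A:dirty, B:clear)
Left (#5): (A; A:dirty, B:clear)
Suck (#6): (A; A:clear, B:clear)
Right (#7): (B; A:clear, B:clear)
Right (#8): (B; A:clear, B:clear)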